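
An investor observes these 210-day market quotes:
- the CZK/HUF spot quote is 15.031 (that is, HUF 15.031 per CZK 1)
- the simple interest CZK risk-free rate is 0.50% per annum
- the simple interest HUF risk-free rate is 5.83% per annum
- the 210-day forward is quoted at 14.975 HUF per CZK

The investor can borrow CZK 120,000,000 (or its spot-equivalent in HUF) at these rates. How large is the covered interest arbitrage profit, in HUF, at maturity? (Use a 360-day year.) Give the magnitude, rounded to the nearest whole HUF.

T = 210/360 years.
Route A — deposit CZK, sell forward: 120,000,000 × 1.002916666667 × 14.975 = HUF 1,802,241,250.00.
Route B — convert at spot, deposit HUF: 120,000,000 × 15.031 × 1.034008333333 = HUF 1,865,061,511.00.
The quoted forward undervalues CZK, so borrow CZK, convert to HUF at spot, deposit the HUF at 5.83%, and buy CZK forward at 14.975 to cover the loan.
Arbitrage profit = |1,802,241,250.00 − 1,865,061,511.00| = HUF 62,820,261.

HUF 62,820,261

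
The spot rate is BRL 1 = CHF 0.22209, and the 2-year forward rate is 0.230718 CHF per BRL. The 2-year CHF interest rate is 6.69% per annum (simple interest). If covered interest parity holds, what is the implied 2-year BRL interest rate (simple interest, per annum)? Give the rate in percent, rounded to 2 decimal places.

T = 2 years.
F/S = 0.230718/0.22209 = 1.0388491 = (growth of CHF) / (growth of BRL).
The CHF side grows by 1 + 0.0669×2 = 1.133800.
Hence g_BRL = 1.0914001.
(1.0914001 − 1)/T = 0.045700, i.e. 4.57%.

4.57%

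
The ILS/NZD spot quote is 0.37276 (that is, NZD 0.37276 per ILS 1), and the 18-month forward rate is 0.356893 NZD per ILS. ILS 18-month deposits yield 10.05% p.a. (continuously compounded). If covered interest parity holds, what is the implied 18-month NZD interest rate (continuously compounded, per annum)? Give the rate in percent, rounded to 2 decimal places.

T = 18/12 years.
By CIP, F/S equals the NZD-to-ILS growth ratio: 0.356893/0.37276 = 0.9574337.
ILS growth factor: e^(0.1005×18/12) = 1.1627059.
Hence g_NZD = 1.1132138.
Take logs: ln 1.1132138 / (18/12) = 0.071501, so 7.15%.

7.15%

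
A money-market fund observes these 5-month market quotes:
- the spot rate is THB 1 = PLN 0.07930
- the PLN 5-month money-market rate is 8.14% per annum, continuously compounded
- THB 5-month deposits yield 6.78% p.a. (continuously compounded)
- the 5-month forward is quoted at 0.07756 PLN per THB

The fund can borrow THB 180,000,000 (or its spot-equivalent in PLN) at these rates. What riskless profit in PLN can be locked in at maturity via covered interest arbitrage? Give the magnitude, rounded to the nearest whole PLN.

PLN 405,614

T = 5/12 years.
Keep in THB, deliver into the forward: 180,000,000·1.0286528155·0.07756 = PLN 14,360,816.23.
Swap to PLN now, deposit: 180,000,000·0.07930·1.0344983949 = PLN 14,766,430.09.
The quoted forward undervalues THB, so borrow THB, convert to PLN at spot, deposit the PLN at 8.14%, and buy THB forward at 0.07756 to cover the loan.
The gap between the two covered legs is PLN 405,614.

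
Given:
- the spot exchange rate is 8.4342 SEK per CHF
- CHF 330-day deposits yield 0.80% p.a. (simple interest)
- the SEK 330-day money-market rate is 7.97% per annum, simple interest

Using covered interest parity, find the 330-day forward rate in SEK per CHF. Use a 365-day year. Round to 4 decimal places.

T = 330/365 years.
SEK accumulates by 1 + 0.0797×330/365 = 1.0720575.
Growth of 1 CHF over T: 1 + 0.0080×330/365 = 1.0072329.
So F = 8.4342 × 1.0720575 / 1.0072329 = 8.977017 (SEK/CHF).

8.9770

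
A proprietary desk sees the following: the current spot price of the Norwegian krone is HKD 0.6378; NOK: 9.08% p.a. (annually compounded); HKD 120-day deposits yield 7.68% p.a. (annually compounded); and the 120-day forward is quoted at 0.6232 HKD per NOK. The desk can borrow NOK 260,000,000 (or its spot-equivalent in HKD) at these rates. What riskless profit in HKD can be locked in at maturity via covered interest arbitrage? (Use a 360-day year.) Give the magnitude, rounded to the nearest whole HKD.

HKD 3,174,134

T = 120/360 years.
Route A — deposit NOK, sell forward: 260,000,000 × 1.02939418297 × 0.6232 = HKD 166,794,798.25.
Route B — convert at spot, deposit HKD: 260,000,000 × 0.6378 × 1.02497124647 = HKD 169,968,931.86.
The quoted forward undervalues NOK, so borrow NOK, convert to HKD at spot, deposit the HKD at 7.68%, and buy NOK forward at 0.6232 to cover the loan.
Profit = 169,968,931.86 − 166,794,798.25 = HKD 3,174,134.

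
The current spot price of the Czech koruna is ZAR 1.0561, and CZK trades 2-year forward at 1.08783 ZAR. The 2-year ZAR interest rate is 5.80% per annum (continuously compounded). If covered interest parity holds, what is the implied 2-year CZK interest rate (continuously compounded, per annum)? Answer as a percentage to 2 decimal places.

T = 2 years.
By CIP, F/S equals the ZAR-to-CZK growth ratio: 1.08783/1.0561 = 1.0300445.
ZAR growth factor: e^(0.0580×2) = 1.1229959.
That pins the CZK growth at 1.0902402.
r = ln(1.0902402)/2 = 0.043199 → 4.32%.

4.32%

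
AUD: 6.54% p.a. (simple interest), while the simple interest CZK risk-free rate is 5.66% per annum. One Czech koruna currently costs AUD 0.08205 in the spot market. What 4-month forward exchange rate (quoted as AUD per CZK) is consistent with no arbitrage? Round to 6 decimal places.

T = 4/12 years.
AUD growth factor: 1 + 0.0654×4/12 = 1.021800.
CZK accumulates by 1 + 0.0566×4/12 = 1.0188667.
So F = 0.08205 × 1.021800 / 1.0188667 = 0.08228622 (AUD/CZK).

0.082286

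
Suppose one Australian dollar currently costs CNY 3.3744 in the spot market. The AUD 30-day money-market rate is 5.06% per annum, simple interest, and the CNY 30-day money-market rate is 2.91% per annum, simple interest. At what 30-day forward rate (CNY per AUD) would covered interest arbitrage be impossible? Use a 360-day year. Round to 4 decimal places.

T = 30/360 years.
CNY accumulates by 1 + 0.0291×30/360 = 1.002425.
AUD accumulates by 1 + 0.0506×30/360 = 1.0042167.
So F = 3.3744 × 1.002425 / 1.0042167 = 3.368379 (CNY/AUD).

3.3684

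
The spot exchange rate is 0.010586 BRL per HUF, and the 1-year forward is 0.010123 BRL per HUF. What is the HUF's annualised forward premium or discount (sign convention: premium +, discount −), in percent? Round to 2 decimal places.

T = 1 year.
HUF trades forward at -4.37370% vs spot over the period.
Annualise by dividing by T: -0.0437370 / 1 = -0.043737 → -4.37%.

-4.37%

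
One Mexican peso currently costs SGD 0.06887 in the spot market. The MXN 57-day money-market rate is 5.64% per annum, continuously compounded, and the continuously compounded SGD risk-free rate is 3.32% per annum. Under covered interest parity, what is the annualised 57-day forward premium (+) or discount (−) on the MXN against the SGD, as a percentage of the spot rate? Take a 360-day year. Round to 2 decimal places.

T = 57/360 years.
CIP forward (SGD per MXN) = 0.06887 × 1.0052705/1.008970 = 0.06861748.
(F − S)/S ÷ T = (0.06861748 − 0.06887)/0.06887/(57/360) = -0.023158 → -2.32%.

-2.32%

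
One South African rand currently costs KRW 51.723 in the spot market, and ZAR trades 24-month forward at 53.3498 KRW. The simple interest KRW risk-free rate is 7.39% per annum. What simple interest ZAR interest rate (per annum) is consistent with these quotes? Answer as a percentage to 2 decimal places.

5.64%

T = 2 years.
F/S = 53.3498/51.723 = 1.0314522 = (growth of KRW) / (growth of ZAR).
KRW growth factor: 1 + 0.0739×2 = 1.147800.
That pins the ZAR growth at 1.112800.
(1.112800 − 1)/T = 0.056400, i.e. 5.64%.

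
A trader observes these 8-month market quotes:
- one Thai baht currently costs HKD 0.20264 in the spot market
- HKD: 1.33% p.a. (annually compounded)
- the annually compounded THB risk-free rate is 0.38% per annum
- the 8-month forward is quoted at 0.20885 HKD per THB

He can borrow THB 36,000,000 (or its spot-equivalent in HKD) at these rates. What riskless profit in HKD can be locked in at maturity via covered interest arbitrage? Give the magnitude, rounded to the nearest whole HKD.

T = 8/12 years.
Keep in THB, deliver into the forward: 36,000,000·1.002531732·0.20885 = HKD 7,537,635.08.
Swap to HKD now, deposit: 36,000,000·0.20264·1.008847128 = HKD 7,359,580.15.
The quoted forward overvalues THB, so borrow HKD, buy THB at spot, deposit the THB at 0.38%, and sell the proceeds forward at 0.20885.
Arbitrage profit = |7,537,635.08 − 7,359,580.15| = HKD 178,055.

HKD 178,055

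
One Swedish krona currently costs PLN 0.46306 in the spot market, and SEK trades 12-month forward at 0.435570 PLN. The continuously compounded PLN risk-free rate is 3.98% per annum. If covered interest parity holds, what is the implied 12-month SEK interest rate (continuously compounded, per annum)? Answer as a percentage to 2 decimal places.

10.10%

T = 1 year.
F/S = 0.43557/0.46306 = 0.9406340 = (growth of PLN) / (growth of SEK).
The PLN side grows by e^(0.0398×1) = 1.0406026.
So the SEK growth factor = 1.1062779.
r = ln(1.1062779)/1 = 0.101001 → 10.10%.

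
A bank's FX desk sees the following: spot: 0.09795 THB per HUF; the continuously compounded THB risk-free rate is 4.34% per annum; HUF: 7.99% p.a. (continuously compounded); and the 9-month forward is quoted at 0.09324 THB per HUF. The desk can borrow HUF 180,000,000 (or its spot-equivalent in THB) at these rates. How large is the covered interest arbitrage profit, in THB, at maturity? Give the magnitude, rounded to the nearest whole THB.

THB 394,653

T = 9/12 years.
Keep in HUF, deliver into the forward: 180,000,000·1.0617569118·0.09324 = THB 17,819,678.60.
Swap to THB now, deposit: 180,000,000·0.09795·1.0330855461 = THB 18,214,331.26.
The quoted forward undervalues HUF, so borrow HUF, convert to THB at spot, deposit the THB at 4.34%, and buy HUF forward at 0.09324 to cover the loan.
Profit = 18,214,331.26 − 17,819,678.60 = THB 394,653.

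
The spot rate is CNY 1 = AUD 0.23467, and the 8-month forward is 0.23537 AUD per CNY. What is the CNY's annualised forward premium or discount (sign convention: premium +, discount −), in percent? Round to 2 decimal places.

T = 8/12 years.
Period premium: (0.23537 − 0.23467)/0.23467 = 0.0029829.
Per annum: 0.0029829 / (8/12) = 0.004474 = 0.45%.

+0.45%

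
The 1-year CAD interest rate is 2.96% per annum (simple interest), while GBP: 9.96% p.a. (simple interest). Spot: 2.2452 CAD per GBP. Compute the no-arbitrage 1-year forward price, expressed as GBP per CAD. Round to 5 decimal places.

0.47568

T = 1 year.
CAD growth factor: 1 + 0.0296×1 = 1.029600.
Growth of 1 GBP over T: 1 + 0.0996×1 = 1.099600.
CIP: F = S · (grow CAD)/(grow GBP) = 2.2452 × 1.029600/1.099600 = 2.102272 CAD per GBP.
Quoted the other way: 1/2.102272 = 0.47568 GBP per CAD.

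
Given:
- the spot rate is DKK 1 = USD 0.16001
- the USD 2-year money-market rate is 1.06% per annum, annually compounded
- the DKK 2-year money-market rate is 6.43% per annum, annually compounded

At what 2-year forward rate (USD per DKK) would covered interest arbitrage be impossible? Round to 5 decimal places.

0.14427

T = 2 years.
USD growth factor: (1 + 0.0106)^2 = 1.0213124.
DKK accumulates by (1 + 0.0643)^2 = 1.1327345.
So F = 0.16001 × 1.0213124 / 1.1327345 = 0.1442705 (USD/DKK).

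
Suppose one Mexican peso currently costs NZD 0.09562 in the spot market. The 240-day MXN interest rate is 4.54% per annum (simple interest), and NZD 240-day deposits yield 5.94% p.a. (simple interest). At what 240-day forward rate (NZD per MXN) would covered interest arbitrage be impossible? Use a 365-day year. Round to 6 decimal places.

T = 240/365 years.
NZD accumulates by 1 + 0.0594×240/365 = 1.0390575.
MXN accumulates by 1 + 0.0454×240/365 = 1.0298521.
CIP: F = S · (grow NZD)/(grow MXN) = 0.09562 × 1.0390575/1.0298521 = 0.09647471 NZD per MXN.

0.096475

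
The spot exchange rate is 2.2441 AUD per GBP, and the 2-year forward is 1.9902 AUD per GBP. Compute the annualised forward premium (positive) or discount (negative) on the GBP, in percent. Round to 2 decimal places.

T = 2 years.
(F − S)/S = (1.9902 − 2.2441)/2.2441 = -0.1131411.
×(1/T) gives -5.66% p.a.

-5.66%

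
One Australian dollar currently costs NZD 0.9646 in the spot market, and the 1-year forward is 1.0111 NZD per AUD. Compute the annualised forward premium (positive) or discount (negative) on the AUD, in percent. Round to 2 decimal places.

+4.82%

T = 1 year.
(F − S)/S = (1.0111 − 0.9646)/0.9646 = 0.0482065.
Per annum: 0.0482065 / 1 = 0.048206 = 4.82%.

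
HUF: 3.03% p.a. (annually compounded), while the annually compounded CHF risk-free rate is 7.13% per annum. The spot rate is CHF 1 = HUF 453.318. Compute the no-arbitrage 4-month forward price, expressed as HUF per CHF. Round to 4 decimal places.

447.4596

T = 4/12 years.
HUF accumulates by (1 + 0.0303)^(4/12) = 1.009999673.
CHF growth factor: (1 + 0.0713)^(4/12) = 1.023223176.
CIP: F = S · (grow HUF)/(grow CHF) = 453.318 × 1.009999673/1.023223176 = 447.459599 HUF per CHF.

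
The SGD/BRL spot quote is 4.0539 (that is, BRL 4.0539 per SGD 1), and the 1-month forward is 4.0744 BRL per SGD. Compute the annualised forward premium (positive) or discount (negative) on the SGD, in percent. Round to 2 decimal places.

T = 1/12 years.
Period premium: (4.0744 − 4.0539)/4.0539 = 0.0050569.
Annualise by dividing by T: 0.0050569 / (1/12) = 0.060683 → 6.07%.

+6.07%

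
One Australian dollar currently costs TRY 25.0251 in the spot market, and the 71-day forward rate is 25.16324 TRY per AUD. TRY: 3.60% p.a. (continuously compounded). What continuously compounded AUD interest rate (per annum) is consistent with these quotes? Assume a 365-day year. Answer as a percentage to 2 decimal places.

0.77%

T = 71/365 years.
By CIP, F/S equals the TRY-to-AUD growth ratio: 25.16324/25.0251 = 1.0055201.
TRY growth factor: e^(0.0360×71/365) = 1.0070273.
That pins the AUD growth at 1.0014989.
Take logs: ln 1.0014989 / (71/365) = 0.007700, so 0.77%.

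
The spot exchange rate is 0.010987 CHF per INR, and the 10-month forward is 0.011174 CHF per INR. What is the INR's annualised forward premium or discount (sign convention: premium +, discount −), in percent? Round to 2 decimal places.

T = 10/12 years.
Period premium: (0.011174 − 0.010987)/0.010987 = 0.0170201.
Per annum: 0.0170201 / (10/12) = 0.020424 = 2.04%.

+2.04%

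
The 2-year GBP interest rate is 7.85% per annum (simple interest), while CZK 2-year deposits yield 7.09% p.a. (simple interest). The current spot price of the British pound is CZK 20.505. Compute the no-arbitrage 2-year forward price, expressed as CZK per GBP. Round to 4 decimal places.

T = 2 years.
CZK accumulates by 1 + 0.0709×2 = 1.141800.
GBP growth factor: 1 + 0.0785×2 = 1.157000.
So F = 20.505 × 1.141800 / 1.157000 = 20.235617 (CZK/GBP).

20.2356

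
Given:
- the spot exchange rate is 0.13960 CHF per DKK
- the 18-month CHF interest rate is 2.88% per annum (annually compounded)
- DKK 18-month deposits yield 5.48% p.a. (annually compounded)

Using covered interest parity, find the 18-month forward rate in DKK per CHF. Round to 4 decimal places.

T = 18/12 years.
Growth of 1 CHF over T: (1 + 0.0288)^(18/12) = 1.0435096.
DKK accumulates by (1 + 0.0548)^(18/12) = 1.0833161.
CIP: F = S · (grow CHF)/(grow DKK) = 0.1396 × 1.0435096/1.0833161 = 0.1344704 CHF per DKK.
Invert for DKK per CHF: 1 / 0.1344704 = 7.4366.

7.4366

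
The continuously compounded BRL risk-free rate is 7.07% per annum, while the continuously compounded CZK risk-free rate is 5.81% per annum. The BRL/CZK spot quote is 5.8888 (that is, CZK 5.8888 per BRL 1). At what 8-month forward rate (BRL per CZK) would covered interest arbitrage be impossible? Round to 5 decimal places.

0.17125

T = 8/12 years.
CZK accumulates by e^(0.0581×8/12) = 1.0394932.
Growth of 1 BRL over T: e^(0.0707×8/12) = 1.0482618.
Forward (CZK per BRL) = 5.8888 × 1.0394932 / 1.0482618 = 5.839541.
Quoted the other way: 1/5.839541 = 0.17125 BRL per CZK.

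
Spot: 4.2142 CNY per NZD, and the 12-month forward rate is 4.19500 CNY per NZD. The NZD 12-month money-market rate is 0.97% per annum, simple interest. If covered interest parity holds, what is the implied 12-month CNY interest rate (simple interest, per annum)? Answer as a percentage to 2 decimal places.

0.51%

T = 1 year.
F/S = 4.195/4.2142 = 0.9954440 = (growth of CNY) / (growth of NZD).
NZD growth factor: 1 + 0.0097×1 = 1.009700.
That pins the CNY growth at 1.0050998.
r = (1.0050998 − 1)/1 = 0.005100 → 0.51%.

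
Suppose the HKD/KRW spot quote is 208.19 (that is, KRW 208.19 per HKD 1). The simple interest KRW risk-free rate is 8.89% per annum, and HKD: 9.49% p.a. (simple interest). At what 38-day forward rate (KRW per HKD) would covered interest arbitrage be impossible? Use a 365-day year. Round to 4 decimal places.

T = 38/365 years.
KRW growth factor: 1 + 0.0889×38/365 = 1.009255342.
HKD accumulates by 1 + 0.0949×38/365 = 1.009880.
CIP: F = S · (grow KRW)/(grow HKD) = 208.19 × 1.009255342/1.009880 = 208.061225 KRW per HKD.

208.0612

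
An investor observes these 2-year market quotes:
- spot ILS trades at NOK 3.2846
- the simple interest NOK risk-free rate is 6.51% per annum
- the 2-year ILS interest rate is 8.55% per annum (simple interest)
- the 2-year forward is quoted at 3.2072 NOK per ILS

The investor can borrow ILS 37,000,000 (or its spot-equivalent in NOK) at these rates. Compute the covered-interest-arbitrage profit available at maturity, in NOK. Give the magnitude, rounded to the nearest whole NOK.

T = 2 years.
Invest the ILS and cover forward: 37,000,000 × 1.171000 × 3.2072 = NOK 138,958,354.40.
Convert at spot and invest in NOK: 37,000,000 × 3.2846 × 1.130200 = NOK 137,353,432.04.
The quoted forward overvalues ILS, so borrow NOK, buy ILS at spot, deposit the ILS at 8.55%, and sell the proceeds forward at 3.2072.
Profit = 138,958,354.40 − 137,353,432.04 = NOK 1,604,922.

NOK 1,604,922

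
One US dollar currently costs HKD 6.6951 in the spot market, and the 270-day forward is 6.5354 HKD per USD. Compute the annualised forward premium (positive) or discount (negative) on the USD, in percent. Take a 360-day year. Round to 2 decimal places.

-3.18%

T = 270/360 years.
USD trades forward at -2.38533% vs spot over the period.
Annualise by dividing by T: -0.0238533 / (270/360) = -0.031804 → -3.18%.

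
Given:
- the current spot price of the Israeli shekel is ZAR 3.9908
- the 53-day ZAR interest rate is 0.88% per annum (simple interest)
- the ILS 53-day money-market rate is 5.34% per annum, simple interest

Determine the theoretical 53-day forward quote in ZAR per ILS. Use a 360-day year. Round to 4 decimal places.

T = 53/360 years.
ZAR accumulates by 1 + 0.0088×53/360 = 1.0012956.
ILS growth factor: 1 + 0.0534×53/360 = 1.0078617.
Forward (ZAR per ILS) = 3.9908 × 1.0012956 / 1.0078617 = 3.964800.

3.9648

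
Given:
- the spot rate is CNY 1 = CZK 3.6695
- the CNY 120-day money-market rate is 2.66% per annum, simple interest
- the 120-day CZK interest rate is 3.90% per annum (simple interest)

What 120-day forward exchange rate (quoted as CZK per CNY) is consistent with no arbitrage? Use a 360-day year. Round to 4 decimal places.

T = 120/360 years.
Growth of 1 CZK over T: 1 + 0.0390×120/360 = 1.013000.
CNY accumulates by 1 + 0.0266×120/360 = 1.0088667.
Forward (CZK per CNY) = 3.6695 × 1.013000 / 1.0088667 = 3.684534.

3.6845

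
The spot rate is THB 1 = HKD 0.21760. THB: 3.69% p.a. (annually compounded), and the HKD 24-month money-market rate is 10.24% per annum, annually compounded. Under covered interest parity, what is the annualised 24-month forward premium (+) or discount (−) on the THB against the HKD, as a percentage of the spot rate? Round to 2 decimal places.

+6.52%

T = 2 years.
No-arbitrage forward: 0.2176 × 1.2152858 / 1.0751616 = 0.24595948 HKD/THB.
Annualised premium = (F − S)/S × (1/T) = (0.24595948 − 0.2176)/0.2176 ÷ 2 = 6.52%.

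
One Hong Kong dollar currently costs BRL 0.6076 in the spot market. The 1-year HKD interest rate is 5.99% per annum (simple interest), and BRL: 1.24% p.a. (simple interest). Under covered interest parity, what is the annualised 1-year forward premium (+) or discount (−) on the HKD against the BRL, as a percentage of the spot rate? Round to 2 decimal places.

T = 1 year.
CIP forward (BRL per HKD) = 0.6076 × 1.012400/1.059900 = 0.5803701.
Annualised premium = (F − S)/S × (1/T) = (0.5803701 − 0.6076)/0.6076 ÷ 1 = -4.48%.

-4.48%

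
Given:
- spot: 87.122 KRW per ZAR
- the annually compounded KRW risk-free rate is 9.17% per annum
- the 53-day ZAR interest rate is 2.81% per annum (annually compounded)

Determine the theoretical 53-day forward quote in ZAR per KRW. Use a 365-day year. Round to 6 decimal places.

T = 53/365 years.
Growth of 1 KRW over T: (1 + 0.0917)^(53/365) = 1.0128213.
ZAR growth factor: (1 + 0.0281)^(53/365) = 1.0040321.
CIP: F = S · (grow KRW)/(grow ZAR) = 87.122 × 1.0128213/1.0040321 = 87.88466 KRW per ZAR.
Invert for ZAR per KRW: 1 / 87.88466 = 0.011379.

0.011379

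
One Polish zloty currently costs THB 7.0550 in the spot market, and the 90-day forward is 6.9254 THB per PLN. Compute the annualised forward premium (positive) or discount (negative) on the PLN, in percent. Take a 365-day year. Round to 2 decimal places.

-7.45%

T = 90/365 years.
PLN trades forward at -1.83700% vs spot over the period.
Annualise by dividing by T: -0.0183700 / (90/365) = -0.074501 → -7.45%.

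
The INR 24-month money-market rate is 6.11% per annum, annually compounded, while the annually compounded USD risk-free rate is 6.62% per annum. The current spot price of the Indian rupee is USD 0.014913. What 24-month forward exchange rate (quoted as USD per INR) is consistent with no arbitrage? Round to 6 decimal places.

0.015057

T = 2 years.
Growth of 1 USD over T: (1 + 0.0662)^2 = 1.1367824.
INR growth factor: (1 + 0.0611)^2 = 1.1259332.
So F = 0.014913 × 1.1367824 / 1.1259332 = 0.01505670 (USD/INR).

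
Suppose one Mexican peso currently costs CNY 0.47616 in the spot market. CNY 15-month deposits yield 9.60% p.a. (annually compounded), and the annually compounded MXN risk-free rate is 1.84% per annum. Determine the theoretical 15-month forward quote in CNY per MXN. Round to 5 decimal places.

0.52194

T = 15/12 years.
CNY growth factor: (1 + 0.0960)^(15/12) = 1.1214068.
MXN growth factor: (1 + 0.0184)^(15/12) = 1.0230527.
Forward (CNY per MXN) = 0.47616 × 1.1214068 / 1.0230527 = 0.5219370.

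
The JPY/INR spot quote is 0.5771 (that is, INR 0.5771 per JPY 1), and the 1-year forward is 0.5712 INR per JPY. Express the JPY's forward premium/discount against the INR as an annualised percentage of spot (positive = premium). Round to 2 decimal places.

T = 1 year.
(F − S)/S = (0.5712 − 0.5771)/0.5771 = -0.0102235.
×(1/T) gives -1.02% p.a.

-1.02%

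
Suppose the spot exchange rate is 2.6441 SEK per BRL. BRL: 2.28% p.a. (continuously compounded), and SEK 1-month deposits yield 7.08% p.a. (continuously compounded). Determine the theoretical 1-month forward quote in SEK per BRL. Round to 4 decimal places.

T = 1/12 years.
SEK accumulates by e^(0.0708×1/12) = 1.0059174.
BRL accumulates by e^(0.0228×1/12) = 1.0019018.
So F = 2.6441 × 1.0059174 / 1.0019018 = 2.654697 (SEK/BRL).

2.6547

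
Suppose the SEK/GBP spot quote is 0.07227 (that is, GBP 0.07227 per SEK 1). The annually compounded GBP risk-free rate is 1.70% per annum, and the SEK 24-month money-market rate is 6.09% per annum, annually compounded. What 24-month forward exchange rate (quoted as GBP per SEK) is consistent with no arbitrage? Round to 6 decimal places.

T = 2 years.
Growth of 1 GBP over T: (1 + 0.0170)^2 = 1.034289.
SEK accumulates by (1 + 0.0609)^2 = 1.1255088.
Forward (GBP per SEK) = 0.07227 × 1.034289 / 1.1255088 = 0.06641269.

0.066413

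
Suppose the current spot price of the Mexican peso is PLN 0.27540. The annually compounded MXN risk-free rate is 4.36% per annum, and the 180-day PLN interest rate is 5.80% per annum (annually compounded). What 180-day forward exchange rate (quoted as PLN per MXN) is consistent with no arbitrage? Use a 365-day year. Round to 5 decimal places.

T = 180/365 years.
Growth of 1 PLN over T: (1 + 0.0580)^(180/365) = 1.0281941.
MXN growth factor: (1 + 0.0436)^(180/365) = 1.0212689.
CIP: F = S · (grow PLN)/(grow MXN) = 0.2754 × 1.0281941/1.0212689 = 0.2772675 PLN per MXN.

0.27727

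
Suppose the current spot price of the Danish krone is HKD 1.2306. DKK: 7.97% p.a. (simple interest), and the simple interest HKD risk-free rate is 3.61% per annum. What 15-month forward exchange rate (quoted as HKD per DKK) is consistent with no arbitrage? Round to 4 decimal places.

1.1696

T = 15/12 years.
HKD accumulates by 1 + 0.0361×15/12 = 1.045125.
DKK accumulates by 1 + 0.0797×15/12 = 1.099625.
CIP: F = S · (grow HKD)/(grow DKK) = 1.2306 × 1.045125/1.099625 = 1.169609 HKD per DKK.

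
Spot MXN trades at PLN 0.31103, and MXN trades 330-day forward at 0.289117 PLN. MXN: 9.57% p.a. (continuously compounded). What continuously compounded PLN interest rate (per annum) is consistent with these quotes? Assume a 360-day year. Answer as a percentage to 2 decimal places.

T = 330/360 years.
F/S = 0.289117/0.31103 = 0.9295470 = (growth of PLN) / (growth of MXN).
The MXN side grows by e^(0.0957×330/360) = 1.0916879.
So the PLN growth factor = 1.0147752.
Take logs: ln 1.0147752 / (330/360) = 0.016000, so 1.60%.

1.60%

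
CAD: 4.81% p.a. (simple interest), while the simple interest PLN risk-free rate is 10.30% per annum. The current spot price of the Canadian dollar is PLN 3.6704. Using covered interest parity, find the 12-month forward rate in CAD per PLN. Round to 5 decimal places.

0.25889

T = 1 year.
PLN accumulates by 1 + 0.1030×1 = 1.103000.
CAD growth factor: 1 + 0.0481×1 = 1.048100.
CIP: F = S · (grow PLN)/(grow CAD) = 3.6704 × 1.103000/1.048100 = 3.862657 PLN per CAD.
Quoted the other way: 1/3.862657 = 0.25889 CAD per PLN.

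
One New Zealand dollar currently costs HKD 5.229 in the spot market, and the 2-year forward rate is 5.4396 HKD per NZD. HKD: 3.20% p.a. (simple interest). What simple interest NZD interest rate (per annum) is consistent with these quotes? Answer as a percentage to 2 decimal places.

1.14%

T = 2 years.
By CIP, F/S equals the HKD-to-NZD growth ratio: 5.4396/5.229 = 1.0402754.
The HKD side grows by 1 + 0.0320×2 = 1.064000.
So the NZD growth factor = 1.0228061.
r = (1.0228061 − 1)/2 = 0.011403 → 1.14%.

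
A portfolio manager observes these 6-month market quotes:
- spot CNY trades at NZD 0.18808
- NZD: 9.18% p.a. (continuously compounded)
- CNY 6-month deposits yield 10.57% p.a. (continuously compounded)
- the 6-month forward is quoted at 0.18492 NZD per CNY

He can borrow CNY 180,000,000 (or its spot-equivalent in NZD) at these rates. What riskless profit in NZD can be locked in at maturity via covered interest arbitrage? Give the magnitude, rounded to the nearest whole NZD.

NZD 352,472

T = 6/12 years.
Keep in CNY, deliver into the forward: 180,000,000·1.0542714925·0.18492 = NZD 35,092,059.19.
Swap to NZD now, deposit: 180,000,000·0.18808·1.0469697088 = NZD 35,444,531.31.
The quoted forward undervalues CNY, so borrow CNY, convert to NZD at spot, deposit the NZD at 9.18%, and buy CNY forward at 0.18492 to cover the loan.
Arbitrage profit = |35,092,059.19 − 35,444,531.31| = NZD 352,472.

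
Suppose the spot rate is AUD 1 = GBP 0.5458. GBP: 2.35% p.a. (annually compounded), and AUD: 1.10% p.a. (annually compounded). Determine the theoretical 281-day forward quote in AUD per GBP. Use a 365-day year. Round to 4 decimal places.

1.8149

T = 281/365 years.
GBP accumulates by (1 + 0.0235)^(281/365) = 1.0180433.
Growth of 1 AUD over T: (1 + 0.0110)^(281/365) = 1.0084578.
So F = 0.5458 × 1.0180433 / 1.0084578 = 0.5509879 (GBP/AUD).
Quoted the other way: 1/0.5509879 = 1.8149 AUD per GBP.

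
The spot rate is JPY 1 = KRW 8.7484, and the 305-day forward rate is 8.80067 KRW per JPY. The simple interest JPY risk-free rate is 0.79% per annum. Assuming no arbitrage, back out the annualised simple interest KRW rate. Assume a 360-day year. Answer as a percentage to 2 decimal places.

T = 305/360 years.
CIP gives F = S · g_KRW/g_JPY, so g_KRW/g_JPY = 8.80067/8.7484 = 1.0059748.
The JPY side grows by 1 + 0.0079×305/360 = 1.0066931.
Hence g_KRW = 1.0127079.
(1.0127079 − 1)/T = 0.014999, i.e. 1.50%.

1.50%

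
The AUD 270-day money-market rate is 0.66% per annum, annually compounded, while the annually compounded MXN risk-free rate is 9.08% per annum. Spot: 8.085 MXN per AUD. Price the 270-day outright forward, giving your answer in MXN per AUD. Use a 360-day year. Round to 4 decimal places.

T = 270/360 years.
MXN accumulates by (1 + 0.0908)^(270/360) = 1.0673549.
Growth of 1 AUD over T: (1 + 0.0066)^(270/360) = 1.0049459.
Forward (MXN per AUD) = 8.085 × 1.0673549 / 1.0049459 = 8.587093.

8.5871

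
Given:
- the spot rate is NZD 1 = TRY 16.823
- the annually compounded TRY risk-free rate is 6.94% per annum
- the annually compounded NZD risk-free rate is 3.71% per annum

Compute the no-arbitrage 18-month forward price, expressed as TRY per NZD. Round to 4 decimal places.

17.6150

T = 18/12 years.
Growth of 1 TRY over T: (1 + 0.0694)^(18/12) = 1.10588577.
NZD growth factor: (1 + 0.0371)^(18/12) = 1.05616301.
So F = 16.823 × 1.10588577 / 1.05616301 = 17.615005 (TRY/NZD).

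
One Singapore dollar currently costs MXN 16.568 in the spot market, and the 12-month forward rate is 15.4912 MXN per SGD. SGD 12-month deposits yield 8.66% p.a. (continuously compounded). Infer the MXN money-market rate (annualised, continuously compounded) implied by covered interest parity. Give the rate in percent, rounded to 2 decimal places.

1.94%

T = 1 year.
CIP gives F = S · g_MXN/g_SGD, so g_MXN/g_SGD = 15.4912/16.568 = 0.9350072.
The SGD side grows by e^(0.0866×1) = 1.0904604.
Hence g_MXN = 1.0195883.
r = ln(1.0195883)/1 = 0.019399 → 1.94%.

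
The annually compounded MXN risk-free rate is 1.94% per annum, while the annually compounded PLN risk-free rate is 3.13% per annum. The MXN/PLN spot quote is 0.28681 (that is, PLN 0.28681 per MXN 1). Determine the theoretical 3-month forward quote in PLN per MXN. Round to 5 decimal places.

T = 3/12 years.
PLN growth factor: (1 + 0.0313)^(3/12) = 1.0077348.
MXN growth factor: (1 + 0.0194)^(3/12) = 1.0048151.
CIP: F = S · (grow PLN)/(grow MXN) = 0.28681 × 1.0077348/1.0048151 = 0.2876434 PLN per MXN.

0.28764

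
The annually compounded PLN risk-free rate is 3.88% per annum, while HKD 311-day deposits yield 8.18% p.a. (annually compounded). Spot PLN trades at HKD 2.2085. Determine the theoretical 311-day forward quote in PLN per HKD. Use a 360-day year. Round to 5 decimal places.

T = 311/360 years.
Growth of 1 HKD over T: (1 + 0.0818)^(311/360) = 1.0702844.
PLN accumulates by (1 + 0.0388)^(311/360) = 1.0334317.
CIP: F = S · (grow HKD)/(grow PLN) = 2.2085 × 1.0702844/1.0334317 = 2.287256 HKD per PLN.
Quoted the other way: 1/2.287256 = 0.43721 PLN per HKD.

0.43721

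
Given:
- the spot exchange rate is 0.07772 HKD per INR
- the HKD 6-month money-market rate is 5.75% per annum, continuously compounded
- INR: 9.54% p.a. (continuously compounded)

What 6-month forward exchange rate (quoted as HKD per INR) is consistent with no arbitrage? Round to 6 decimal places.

T = 6/12 years.
Growth of 1 HKD over T: e^(0.0575×6/12) = 1.0291673.
INR growth factor: e^(0.0954×6/12) = 1.048856.
So F = 0.07772 × 1.0291673 / 1.048856 = 0.07626107 (HKD/INR).

0.076261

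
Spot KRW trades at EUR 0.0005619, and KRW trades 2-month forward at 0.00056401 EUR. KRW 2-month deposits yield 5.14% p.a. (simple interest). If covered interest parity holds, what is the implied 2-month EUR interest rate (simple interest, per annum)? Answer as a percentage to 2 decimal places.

7.41%

T = 2/12 years.
CIP gives F = S · g_EUR/g_KRW, so g_EUR/g_KRW = 0.00056401/0.0005619 = 1.0037551.
The KRW side grows by 1 + 0.0514×2/12 = 1.0085667.
That pins the EUR growth at 1.012354.
r = (1.012354 − 1)/(2/12) = 0.074124 → 7.41%.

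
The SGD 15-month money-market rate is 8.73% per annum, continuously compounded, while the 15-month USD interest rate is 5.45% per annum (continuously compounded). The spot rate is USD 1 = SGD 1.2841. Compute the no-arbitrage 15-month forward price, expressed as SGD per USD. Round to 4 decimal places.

1.3378

T = 15/12 years.
SGD growth factor: e^(0.0873×15/12) = 1.1153018.
Growth of 1 USD over T: e^(0.0545×15/12) = 1.0704991.
So F = 1.2841 × 1.1153018 / 1.0704991 = 1.337842 (SGD/USD).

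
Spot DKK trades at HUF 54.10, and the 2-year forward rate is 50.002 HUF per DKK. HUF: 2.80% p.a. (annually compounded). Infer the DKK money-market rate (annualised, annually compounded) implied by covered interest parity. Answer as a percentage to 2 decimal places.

6.93%

T = 2 years.
F/S = 50.002/54.1 = 0.9242514 = (growth of HUF) / (growth of DKK).
The HUF side grows by (1 + 0.0280)^2 = 1.056784.
So the DKK growth factor = 1.1433945.
Annualise: 1.1433945^(1/2) − 1 = 0.069296 = 6.93%.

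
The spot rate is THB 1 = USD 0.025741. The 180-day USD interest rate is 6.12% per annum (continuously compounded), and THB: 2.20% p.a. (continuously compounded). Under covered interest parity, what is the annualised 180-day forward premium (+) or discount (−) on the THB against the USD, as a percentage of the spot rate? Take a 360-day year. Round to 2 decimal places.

T = 180/360 years.
F = S · g_USD/g_THB = 0.025741 × 1.031073/1.0110607 = 0.026250501.
Annualised premium = (F − S)/S × (1/T) = (0.026250501 − 0.025741)/0.025741 ÷ (180/360) = 3.96%.

+3.96%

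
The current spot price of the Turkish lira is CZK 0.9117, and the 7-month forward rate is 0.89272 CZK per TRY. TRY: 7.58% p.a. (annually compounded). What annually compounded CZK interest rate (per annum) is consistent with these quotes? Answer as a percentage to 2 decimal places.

T = 7/12 years.
By CIP, F/S equals the CZK-to-TRY growth ratio: 0.89272/0.9117 = 0.9791817.
The TRY side grows by (1 + 0.0758)^(7/12) = 1.0435423.
Hence g_CZK = 1.0218175.
Annualise: 1.0218175^(12/7) − 1 = 0.037692 = 3.77%.

3.77%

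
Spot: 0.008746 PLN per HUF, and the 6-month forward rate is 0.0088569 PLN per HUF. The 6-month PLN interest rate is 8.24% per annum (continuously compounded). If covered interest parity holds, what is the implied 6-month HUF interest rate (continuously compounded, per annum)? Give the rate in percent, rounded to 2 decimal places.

5.72%

T = 6/12 years.
By CIP, F/S equals the PLN-to-HUF growth ratio: 0.0088569/0.008746 = 1.0126801.
The PLN side grows by e^(0.0824×6/12) = 1.0420605.
Hence g_HUF = 1.0290125.
r = ln(1.0290125)/(6/12) = 0.057199 → 5.72%.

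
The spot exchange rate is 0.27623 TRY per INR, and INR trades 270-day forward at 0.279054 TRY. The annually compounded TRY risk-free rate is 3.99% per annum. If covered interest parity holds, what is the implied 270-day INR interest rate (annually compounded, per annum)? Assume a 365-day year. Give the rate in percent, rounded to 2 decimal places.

T = 270/365 years.
By CIP, F/S equals the TRY-to-INR growth ratio: 0.279054/0.27623 = 1.0102234.
The TRY side grows by (1 + 0.0399)^(270/365) = 1.0293643.
Hence g_INR = 1.0189472.
r = 1.0189472^(365/270) − 1 = 0.025699 → 2.57%.

2.57%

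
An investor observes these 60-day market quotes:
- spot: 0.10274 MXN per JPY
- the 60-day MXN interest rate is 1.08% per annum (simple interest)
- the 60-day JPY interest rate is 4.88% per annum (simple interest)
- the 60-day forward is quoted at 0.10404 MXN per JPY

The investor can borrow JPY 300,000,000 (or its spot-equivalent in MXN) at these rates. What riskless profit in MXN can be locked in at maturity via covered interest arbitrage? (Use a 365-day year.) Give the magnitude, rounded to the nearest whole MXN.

MXN 585,660

T = 60/365 years.
Keep in JPY, deliver into the forward: 300,000,000·1.0080219178·0.10404 = MXN 31,462,380.10.
Swap to MXN now, deposit: 300,000,000·0.10274·1.0017753425 = MXN 30,876,719.61.
The quoted forward overvalues JPY, so borrow MXN, buy JPY at spot, deposit the JPY at 4.88%, and sell the proceeds forward at 0.10404.
Profit = 31,462,380.10 − 30,876,719.61 = MXN 585,660.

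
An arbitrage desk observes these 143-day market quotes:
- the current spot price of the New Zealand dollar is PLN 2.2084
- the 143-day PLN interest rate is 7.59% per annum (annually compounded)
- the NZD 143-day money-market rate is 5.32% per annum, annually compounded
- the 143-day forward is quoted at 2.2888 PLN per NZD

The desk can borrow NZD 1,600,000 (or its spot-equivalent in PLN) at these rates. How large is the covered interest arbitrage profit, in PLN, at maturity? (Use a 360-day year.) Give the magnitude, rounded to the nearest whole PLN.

PLN 100,634

T = 143/360 years.
Invest the NZD and cover forward: 1,600,000 × 1.0208027 × 2.2888 = PLN 3,738,261.15.
Convert at spot and invest in PLN: 1,600,000 × 2.2084 × 1.029486149 = PLN 3,637,627.54.
The quoted forward overvalues NZD, so borrow PLN, buy NZD at spot, deposit the NZD at 5.32%, and sell the proceeds forward at 2.2888.
The gap between the two covered legs is PLN 100,634.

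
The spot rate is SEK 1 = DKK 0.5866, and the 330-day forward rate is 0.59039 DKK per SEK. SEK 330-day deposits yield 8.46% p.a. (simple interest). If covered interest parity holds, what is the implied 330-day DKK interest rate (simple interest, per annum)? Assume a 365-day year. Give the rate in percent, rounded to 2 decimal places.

T = 330/365 years.
By CIP, F/S equals the DKK-to-SEK growth ratio: 0.59039/0.5866 = 1.0064610.
SEK growth factor: 1 + 0.0846×330/365 = 1.0764877.
Hence g_DKK = 1.0834429.
r = (1.0834429 − 1)/(330/365) = 0.092293 → 9.23%.

9.23%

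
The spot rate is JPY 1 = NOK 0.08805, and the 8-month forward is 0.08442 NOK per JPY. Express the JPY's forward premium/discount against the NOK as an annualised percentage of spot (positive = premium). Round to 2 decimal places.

-6.18%

T = 8/12 years.
(F − S)/S = (0.08442 − 0.08805)/0.08805 = -0.0412266.
Annualise by dividing by T: -0.0412266 / (8/12) = -0.061840 → -6.18%.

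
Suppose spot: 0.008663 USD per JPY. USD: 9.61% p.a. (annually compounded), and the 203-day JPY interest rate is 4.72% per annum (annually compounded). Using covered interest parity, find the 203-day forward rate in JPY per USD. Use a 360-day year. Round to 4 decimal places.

112.5007

T = 203/360 years.
Growth of 1 USD over T: (1 + 0.0961)^(203/360) = 1.05310354.
JPY growth factor: (1 + 0.0472)^(203/360) = 1.026347639.
CIP: F = S · (grow USD)/(grow JPY) = 0.008663 × 1.05310354/1.026347639 = 0.00888883612 USD per JPY.
Quoted the other way: 1/0.00888883612 = 112.5007 JPY per USD.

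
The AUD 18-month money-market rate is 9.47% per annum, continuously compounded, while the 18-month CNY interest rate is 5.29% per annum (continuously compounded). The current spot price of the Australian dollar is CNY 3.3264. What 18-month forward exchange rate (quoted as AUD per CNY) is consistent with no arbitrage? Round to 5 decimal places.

T = 18/12 years.
CNY growth factor: e^(0.0529×18/12) = 1.0825832.
AUD growth factor: e^(0.0947×18/12) = 1.1526343.
CIP: F = S · (grow CNY)/(grow AUD) = 3.3264 × 1.0825832/1.1526343 = 3.124239 CNY per AUD.
Quoted the other way: 1/3.124239 = 0.32008 AUD per CNY.

0.32008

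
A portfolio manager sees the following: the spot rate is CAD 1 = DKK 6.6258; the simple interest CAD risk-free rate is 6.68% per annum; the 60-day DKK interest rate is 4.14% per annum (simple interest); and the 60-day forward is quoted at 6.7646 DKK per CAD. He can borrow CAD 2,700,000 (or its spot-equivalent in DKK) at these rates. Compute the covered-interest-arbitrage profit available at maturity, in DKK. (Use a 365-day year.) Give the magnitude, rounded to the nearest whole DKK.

T = 60/365 years.
Route A — deposit CAD, sell forward: 2,700,000 × 1.0109808219 × 6.7646 = DKK 18,464,978.34.
Route B — convert at spot, deposit DKK: 2,700,000 × 6.6258 × 1.0068054795 = DKK 18,011,407.71.
The quoted forward overvalues CAD, so borrow DKK, buy CAD at spot, deposit the CAD at 6.68%, and sell the proceeds forward at 6.7646.
Profit = 18,464,978.34 − 18,011,407.71 = DKK 453,571.

DKK 453,571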